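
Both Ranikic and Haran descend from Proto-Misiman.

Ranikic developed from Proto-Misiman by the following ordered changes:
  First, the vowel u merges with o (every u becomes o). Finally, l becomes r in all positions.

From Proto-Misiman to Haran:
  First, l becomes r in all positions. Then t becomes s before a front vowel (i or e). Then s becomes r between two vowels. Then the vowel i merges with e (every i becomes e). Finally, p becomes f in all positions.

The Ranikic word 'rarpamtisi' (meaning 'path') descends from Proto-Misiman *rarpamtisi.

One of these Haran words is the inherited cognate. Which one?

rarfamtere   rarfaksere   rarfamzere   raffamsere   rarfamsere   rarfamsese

Haran: start from *rarpamtisi.
  rule 1: no change — rarpamtisi
  rule 2 (palatalisation): rarpamtisi → rarpamsisi
  rule 3 (rhotacism): rarpamsisi → rarpamsiri
  rule 4 (vowel merger): rarpamsiri → rarpamsere
  rule 5 (unconditioned shift): rarpamsere → rarfamsere
  ⇒ Haran rarfamsere
Among the options, 'rarfamsere' alone shows every Haran change applied in order.

rarfamsere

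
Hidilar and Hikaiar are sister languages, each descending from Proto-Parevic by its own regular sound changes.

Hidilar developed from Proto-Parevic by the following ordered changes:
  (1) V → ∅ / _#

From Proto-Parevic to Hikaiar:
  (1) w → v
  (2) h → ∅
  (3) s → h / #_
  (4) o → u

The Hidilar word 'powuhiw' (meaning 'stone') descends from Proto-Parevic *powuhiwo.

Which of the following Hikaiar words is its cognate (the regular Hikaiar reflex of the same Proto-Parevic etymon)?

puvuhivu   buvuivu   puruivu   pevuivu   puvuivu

puvuivu

Hikaiar: *powuhiwo
  powuhiwo → povuhivo   [unconditioned shift]
  povuhivo → povuivo   [h-loss]
  povuivo (rule 3 does not apply)
  povuivo → puvuivu   [vowel merger]
  giving Hikaiar puvuivu.
The other candidates each miss or misapply at least one Hikaiar change.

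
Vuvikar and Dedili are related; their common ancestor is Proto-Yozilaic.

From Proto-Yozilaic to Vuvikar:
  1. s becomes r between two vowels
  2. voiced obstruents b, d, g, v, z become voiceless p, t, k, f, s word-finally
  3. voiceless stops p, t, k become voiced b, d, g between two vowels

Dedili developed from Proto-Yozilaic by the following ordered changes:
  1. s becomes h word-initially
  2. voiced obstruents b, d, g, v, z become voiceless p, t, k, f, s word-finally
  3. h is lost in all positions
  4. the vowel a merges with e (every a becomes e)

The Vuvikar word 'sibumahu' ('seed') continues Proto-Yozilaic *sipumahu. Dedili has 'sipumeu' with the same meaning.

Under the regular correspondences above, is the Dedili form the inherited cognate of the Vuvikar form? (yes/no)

no

Derive the expected Dedili reflex of *sipumahu:
Dedili: *sipumahu > hipumahu > ipumau > ipumeu  (by debuccalisation, h-loss, vowel merger)
The regular Dedili reflex would be 'ipumeu', but the attested form is 'sipumeu'. The correspondence is irregular, so they are not cognates (the Dedili form has a different source).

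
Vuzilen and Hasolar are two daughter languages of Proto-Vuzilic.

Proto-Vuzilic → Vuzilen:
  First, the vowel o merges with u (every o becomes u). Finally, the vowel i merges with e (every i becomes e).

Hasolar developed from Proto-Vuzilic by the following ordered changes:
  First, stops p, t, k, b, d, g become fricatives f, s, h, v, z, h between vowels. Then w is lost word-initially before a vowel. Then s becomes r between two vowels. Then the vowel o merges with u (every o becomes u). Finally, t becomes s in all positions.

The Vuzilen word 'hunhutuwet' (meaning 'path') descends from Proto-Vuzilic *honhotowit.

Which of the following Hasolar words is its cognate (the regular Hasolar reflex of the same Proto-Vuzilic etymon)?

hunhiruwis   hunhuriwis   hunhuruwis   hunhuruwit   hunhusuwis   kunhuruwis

Hasolar: start from *honhotowit.
  rule 1 (intervocalic lenition): honhotowit → honhosowit
  rule 2: no change — honhosowit
  rule 3 (rhotacism): honhosowit → honhorowit
  rule 4 (vowel merger): honhorowit → hunhuruwit
  rule 5 (unconditioned shift): hunhuruwit → hunhuruwis
  ⇒ Hasolar hunhuruwis

hunhuruwis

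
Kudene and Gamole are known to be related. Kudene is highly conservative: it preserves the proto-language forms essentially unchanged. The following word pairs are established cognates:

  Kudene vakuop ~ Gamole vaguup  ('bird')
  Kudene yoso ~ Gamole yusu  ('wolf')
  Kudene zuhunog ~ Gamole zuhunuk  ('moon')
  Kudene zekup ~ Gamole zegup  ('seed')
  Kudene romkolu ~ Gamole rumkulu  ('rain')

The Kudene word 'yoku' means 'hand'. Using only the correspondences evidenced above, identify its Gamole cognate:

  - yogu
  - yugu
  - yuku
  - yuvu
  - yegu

yugu

yoso ~ yusu, zuhunog ~ zuhunuk — Kudene o corresponds to Gamole u after a consonant, before a consonant other than r, m, n, p, b, f, v.
vakuop ~ vaguup, zekup ~ zegup — Kudene k corresponds to Gamole g between vowels (before a back vowel).
Applying these to Kudene 'yoku':
  yoku → yuku   (o→u after a consonant, before a consonant other than r, m, n, p, b, f, v)
  yuku → yugu   (k→g between vowels (before a back vowel))
So the Gamole cognate is 'yugu'.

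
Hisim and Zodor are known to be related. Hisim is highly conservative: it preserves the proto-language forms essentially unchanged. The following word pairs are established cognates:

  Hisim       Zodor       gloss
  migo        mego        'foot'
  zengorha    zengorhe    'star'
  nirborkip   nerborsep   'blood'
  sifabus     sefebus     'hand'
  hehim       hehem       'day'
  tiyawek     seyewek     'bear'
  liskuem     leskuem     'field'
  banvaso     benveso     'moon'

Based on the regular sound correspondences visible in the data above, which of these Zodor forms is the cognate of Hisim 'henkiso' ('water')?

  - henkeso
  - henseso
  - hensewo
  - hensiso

nirborkip ~ nerborsep — Hisim k corresponds to Zodor s after a consonant, before a front vowel.
migo ~ mego, tiyawek ~ seyewek — Hisim i corresponds to Zodor e after a consonant, before a consonant other than r, m, n, p, b, f, v.
Applying these to Hisim 'henkiso':
  henkiso → hensiso   (k→s after a consonant, before a front vowel)
  hensiso → henseso   (i→e after a consonant, before a consonant other than r, m, n, p, b, f, v)
So the Zodor cognate is 'henseso'.

henseso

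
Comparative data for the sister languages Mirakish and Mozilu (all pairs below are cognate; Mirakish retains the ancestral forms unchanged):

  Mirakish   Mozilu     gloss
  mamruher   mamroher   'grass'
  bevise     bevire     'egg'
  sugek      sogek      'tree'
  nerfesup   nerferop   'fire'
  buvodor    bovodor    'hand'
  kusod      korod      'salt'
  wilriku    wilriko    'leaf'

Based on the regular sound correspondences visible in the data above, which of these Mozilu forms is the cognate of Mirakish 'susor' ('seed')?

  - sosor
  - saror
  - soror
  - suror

soror

mamruher ~ mamroher, sugek ~ sogek — Mirakish u corresponds to Mozilu o after a consonant, before a consonant other than r, m, n, p, b, f, v.
kusod ~ korod — Mirakish s corresponds to Mozilu r between vowels (before a back vowel).
Applying these to Mirakish 'susor':
  susor → sosor   (u→o after a consonant, before a consonant other than r, m, n, p, b, f, v)
  sosor → soror   (s→r between vowels (before a back vowel))
So the Mozilu cognate is 'soror'.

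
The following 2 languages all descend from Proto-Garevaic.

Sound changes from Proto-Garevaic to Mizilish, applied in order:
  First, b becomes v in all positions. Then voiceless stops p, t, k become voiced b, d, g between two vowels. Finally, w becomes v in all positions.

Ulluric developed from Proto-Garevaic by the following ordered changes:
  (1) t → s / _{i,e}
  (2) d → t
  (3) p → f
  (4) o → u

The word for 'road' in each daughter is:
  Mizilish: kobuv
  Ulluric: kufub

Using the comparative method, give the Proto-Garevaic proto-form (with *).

Position 5: Mizilish has v, Ulluric has b. Ulluric preserves b here (none of its changes turn any other segment into b), so the proto-segment is *b.
Position 2: Mizilish has o, Ulluric has u. Mizilish preserves o here (none of its changes turn any other segment into o), so the proto-segment is *o.
Position 3: Mizilish has b, Ulluric has f. In Mizilish, b can only continue *p, so the proto-segment is *p.
The remaining positions agree across the daughters. Check the candidate against every language:
Mizilish: start from *kopub.
  rule 1 (unconditioned shift): kopub → kopuv
  rule 2 (intervocalic voicing): kopuv → kobuv
  rule 3: no change — kobuv
  ⇒ Mizilish kobuv
Ulluric: start from *kopub.
  rule 1: no change — kopub
  rule 2: no change — kopub
  rule 3 (unconditioned shift): kopub → kofub
  rule 4 (vowel merger): kofub → kufub
  ⇒ Ulluric kufub
No other proto-form is consistent with every reflex, so the reconstruction is *kopub.

*kopub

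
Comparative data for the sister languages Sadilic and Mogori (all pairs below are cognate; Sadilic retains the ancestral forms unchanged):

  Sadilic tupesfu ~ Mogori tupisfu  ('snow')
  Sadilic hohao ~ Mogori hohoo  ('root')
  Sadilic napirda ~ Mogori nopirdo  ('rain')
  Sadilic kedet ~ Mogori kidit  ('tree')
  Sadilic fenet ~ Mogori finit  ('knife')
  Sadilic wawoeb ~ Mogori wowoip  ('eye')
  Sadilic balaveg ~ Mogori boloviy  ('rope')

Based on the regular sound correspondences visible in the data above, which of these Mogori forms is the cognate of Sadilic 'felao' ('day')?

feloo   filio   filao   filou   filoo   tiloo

filoo

tupesfu ~ tupisfu, kedet ~ kidit — Sadilic e corresponds to Mogori i after a consonant, before a consonant other than r, m, n, p, b, f, v.
hohao ~ hohoo — Sadilic a corresponds to Mogori o after a consonant, before a back vowel.
Applying these to Sadilic 'felao':
  felao → filao   (e→i after a consonant, before a consonant other than r, m, n, p, b, f, v)
  filao → filoo   (a→o after a consonant, before a back vowel)
So the Mogori cognate is 'filoo'.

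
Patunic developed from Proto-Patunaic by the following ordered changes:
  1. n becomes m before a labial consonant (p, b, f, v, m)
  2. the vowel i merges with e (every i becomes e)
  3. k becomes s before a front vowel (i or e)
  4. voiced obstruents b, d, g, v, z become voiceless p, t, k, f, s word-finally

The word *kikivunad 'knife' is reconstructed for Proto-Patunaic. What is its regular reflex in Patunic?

Patunic: start from *kikivunad.
  rule 1: no change — kikivunad
  rule 2 (vowel merger): kikivunad → kekevunad
  rule 3 (palatalisation): kekevunad → sesevunad
  rule 4 (final devoicing): sesevunad → sesevunat
  ⇒ Patunic sesevunat

sesevunat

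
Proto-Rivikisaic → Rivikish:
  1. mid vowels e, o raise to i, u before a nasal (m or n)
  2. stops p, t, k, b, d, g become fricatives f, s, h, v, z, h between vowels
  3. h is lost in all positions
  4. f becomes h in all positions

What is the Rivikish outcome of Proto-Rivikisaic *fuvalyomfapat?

Rivikish: start from *fuvalyomfapat.
  rule 1 (pre-nasal raising): fuvalyomfapat → fuvalyumfapat
  rule 2 (intervocalic lenition): fuvalyumfapat → fuvalyumfafat
  rule 3: no change — fuvalyumfafat
  rule 4 (unconditioned shift): fuvalyumfafat → huvalyumhahat
  ⇒ Rivikish huvalyumhahat

huvalyumhahat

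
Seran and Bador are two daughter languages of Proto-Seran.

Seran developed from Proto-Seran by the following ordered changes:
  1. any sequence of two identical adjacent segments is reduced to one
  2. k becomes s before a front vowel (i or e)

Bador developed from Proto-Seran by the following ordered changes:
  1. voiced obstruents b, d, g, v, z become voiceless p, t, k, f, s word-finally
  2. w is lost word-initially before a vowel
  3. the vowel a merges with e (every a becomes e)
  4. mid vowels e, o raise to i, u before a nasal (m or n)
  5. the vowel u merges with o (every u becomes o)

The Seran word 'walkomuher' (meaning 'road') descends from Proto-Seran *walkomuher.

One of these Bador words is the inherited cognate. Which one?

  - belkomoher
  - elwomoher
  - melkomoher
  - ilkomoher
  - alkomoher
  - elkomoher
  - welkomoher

Bador: start from *walkomuher.
  rule 1: no change — walkomuher
  rule 2 (glide loss): walkomuher → alkomuher
  rule 3 (vowel merger): alkomuher → elkomuher
  rule 4 (pre-nasal raising): elkomuher → elkumuher
  rule 5 (vowel merger): elkumuher → elkomoher
  ⇒ Bador elkomoher
Only 'elkomoher' matches the regular Bador development of *walkomuher.

elkomoher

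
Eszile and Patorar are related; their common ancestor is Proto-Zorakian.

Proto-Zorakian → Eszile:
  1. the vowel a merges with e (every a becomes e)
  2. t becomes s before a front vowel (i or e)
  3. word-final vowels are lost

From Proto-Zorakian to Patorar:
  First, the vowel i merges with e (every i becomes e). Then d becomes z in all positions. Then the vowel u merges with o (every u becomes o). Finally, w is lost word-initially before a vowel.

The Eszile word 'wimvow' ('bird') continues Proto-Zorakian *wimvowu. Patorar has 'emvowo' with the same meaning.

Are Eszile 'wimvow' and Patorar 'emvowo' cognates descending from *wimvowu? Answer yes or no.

yes

Derive the expected Patorar reflex of *wimvowu:
Patorar: *wimvowu > wemvowu > wemvowo > emvowo  (by vowel merger, vowel merger, glide loss)
Patorar 'emvowo' matches the regular reflex exactly, so the pair is cognate.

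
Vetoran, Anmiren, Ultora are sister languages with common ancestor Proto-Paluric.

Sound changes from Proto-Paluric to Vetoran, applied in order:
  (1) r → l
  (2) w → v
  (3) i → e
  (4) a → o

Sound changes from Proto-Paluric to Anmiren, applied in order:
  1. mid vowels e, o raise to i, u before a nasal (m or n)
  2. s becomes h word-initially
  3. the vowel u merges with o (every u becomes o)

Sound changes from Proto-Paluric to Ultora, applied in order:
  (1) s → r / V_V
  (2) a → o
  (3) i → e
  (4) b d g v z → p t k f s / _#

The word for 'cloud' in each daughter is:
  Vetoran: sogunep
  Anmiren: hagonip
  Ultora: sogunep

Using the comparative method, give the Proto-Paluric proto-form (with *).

*sagunip

Position 2: Vetoran has o, Anmiren has a, Ultora has o. Anmiren preserves a here (none of its changes turn any other segment into a), so the proto-segment is *a.
Position 6: Vetoran has e, Anmiren has i, Ultora has e. Taking the neighbouring segments as reconstructed: Vetoran e could go back to *e or *i; Anmiren i can only go back to *i; Ultora e could go back to *e or *i — the one source consistent with every daughter is *i.
Continuing position by position gives *sagunip; check it forward:
Vetoran: start from *sagunip.
  rule 1: no change — sagunip
  rule 2: no change — sagunip
  rule 3 (vowel merger): sagunip → sagunep
  rule 4 (vowel merger): sagunep → sogunep
  ⇒ Vetoran sogunep
Anmiren: *sagunip > hagunip > hagonip  (by debuccalisation, vowel merger)
Ultora: start from *sagunip.
  rule 1: no change — sagunip
  rule 2 (vowel merger): sagunip → sogunip
  rule 3 (vowel merger): sogunip → sogunep
  rule 4: no change — sogunep
  ⇒ Ultora sogunep
Only *sagunip yields all of Vetoran sogunep, Anmiren hagonip, Ultora sogunep.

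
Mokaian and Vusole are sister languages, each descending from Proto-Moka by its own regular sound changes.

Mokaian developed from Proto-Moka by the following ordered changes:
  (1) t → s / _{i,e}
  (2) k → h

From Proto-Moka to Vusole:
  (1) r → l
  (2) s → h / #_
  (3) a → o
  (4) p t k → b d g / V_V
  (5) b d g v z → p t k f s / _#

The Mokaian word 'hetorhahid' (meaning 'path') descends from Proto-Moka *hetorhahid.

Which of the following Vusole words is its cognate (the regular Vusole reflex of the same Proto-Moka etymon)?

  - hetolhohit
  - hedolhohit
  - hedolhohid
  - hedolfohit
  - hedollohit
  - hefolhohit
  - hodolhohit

Vusole: *hetorhahid > hetolhahid > hetolhohid > hedolhohid > hedolhohit  (by unconditioned shift, vowel merger, intervocalic voicing, final devoicing)
Among the options, 'hedolhohit' alone shows every Vusole change applied in order.

hedolhohit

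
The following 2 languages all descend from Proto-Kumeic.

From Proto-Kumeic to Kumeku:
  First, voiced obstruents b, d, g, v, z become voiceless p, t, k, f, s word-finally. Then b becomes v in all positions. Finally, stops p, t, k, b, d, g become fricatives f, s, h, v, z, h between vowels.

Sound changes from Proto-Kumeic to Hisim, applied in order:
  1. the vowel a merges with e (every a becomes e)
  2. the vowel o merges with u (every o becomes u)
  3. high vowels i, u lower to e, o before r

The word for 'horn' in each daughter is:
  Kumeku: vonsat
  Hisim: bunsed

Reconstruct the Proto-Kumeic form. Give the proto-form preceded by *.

Position 1: Kumeku has v, Hisim has b. Hisim preserves b here (none of its changes turn any other segment into b), so the proto-segment is *b.
Position 6: Kumeku has t, Hisim has d. Hisim preserves d here (none of its changes turn any other segment into d), so the proto-segment is *d.
Verify the candidate proto-form against each daughter:
Kumeku: *bonsad
  bonsad → bonsat   [final devoicing]
  bonsat → vonsat   [unconditioned shift]
  vonsat (rule 3 does not apply)
  giving Kumeku vonsat.
Hisim: *bonsad > bonsed > bunsed  (by vowel merger, vowel merger)
No other proto-form is consistent with every reflex, so the reconstruction is *bonsad.

*bonsad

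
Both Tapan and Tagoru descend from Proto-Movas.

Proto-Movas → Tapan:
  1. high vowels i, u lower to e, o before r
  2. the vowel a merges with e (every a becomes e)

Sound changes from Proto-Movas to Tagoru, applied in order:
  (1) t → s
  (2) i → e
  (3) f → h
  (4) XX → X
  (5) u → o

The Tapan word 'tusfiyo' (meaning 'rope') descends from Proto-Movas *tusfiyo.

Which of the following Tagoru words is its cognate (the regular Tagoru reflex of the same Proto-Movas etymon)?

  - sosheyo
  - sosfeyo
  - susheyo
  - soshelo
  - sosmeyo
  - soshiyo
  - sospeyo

Tagoru: *tusfiyo > susfiyo > susfeyo > susheyo > sosheyo  (by unconditioned shift, vowel merger, unconditioned shift, vowel merger)
Only 'sosheyo' matches the regular Tagoru development of *tusfiyo.

sosheyo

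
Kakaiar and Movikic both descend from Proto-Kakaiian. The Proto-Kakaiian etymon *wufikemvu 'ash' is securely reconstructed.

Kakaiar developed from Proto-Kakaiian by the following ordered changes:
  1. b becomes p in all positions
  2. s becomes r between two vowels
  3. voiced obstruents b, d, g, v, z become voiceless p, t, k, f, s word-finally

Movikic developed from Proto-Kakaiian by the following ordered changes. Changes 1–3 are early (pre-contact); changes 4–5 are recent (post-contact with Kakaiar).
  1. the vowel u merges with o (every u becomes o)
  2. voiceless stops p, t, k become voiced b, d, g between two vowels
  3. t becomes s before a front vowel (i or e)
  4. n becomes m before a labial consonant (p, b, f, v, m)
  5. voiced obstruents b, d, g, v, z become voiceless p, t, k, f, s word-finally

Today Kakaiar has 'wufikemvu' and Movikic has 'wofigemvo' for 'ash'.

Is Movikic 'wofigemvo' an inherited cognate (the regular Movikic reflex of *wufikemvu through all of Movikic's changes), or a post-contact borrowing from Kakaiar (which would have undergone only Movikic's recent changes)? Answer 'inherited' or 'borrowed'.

If inherited, *wufikemvu would pass through all of Movikic's changes:
Movikic: *wufikemvu > wofikemvo > wofigemvo  (by vowel merger, intervocalic voicing)
If borrowed from Kakaiar 'wufikemvu' after the early changes, it would undergo only the recent ones:
  rule 4 (nasal place assimilation): no change (wufikemvu)
  rule 5 (final devoicing): no change (wufikemvu)
  ⇒ as a loan: wufikemvu
Movikic 'wofigemvo' matches the inherited outcome exactly, so it is an inherited cognate, not a loan.

inherited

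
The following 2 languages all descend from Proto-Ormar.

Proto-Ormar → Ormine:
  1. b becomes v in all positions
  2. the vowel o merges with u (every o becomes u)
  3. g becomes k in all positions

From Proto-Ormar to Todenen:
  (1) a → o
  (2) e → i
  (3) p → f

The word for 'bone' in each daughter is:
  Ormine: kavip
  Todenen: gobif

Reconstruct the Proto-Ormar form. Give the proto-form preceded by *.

*gabip

Position 2: Ormine has a, Todenen has o. Ormine preserves a here (none of its changes turn any other segment into a), so the proto-segment is *a.
Position 1: Ormine has k, Todenen has g. Todenen preserves g here (none of its changes turn any other segment into g), so the proto-segment is *g.
Continuing position by position gives *gabip; check it forward:
Ormine: start from *gabip.
  rule 1 (unconditioned shift): gabip → gavip
  rule 2: no change — gavip
  rule 3 (unconditioned shift): gavip → kavip
  ⇒ Ormine kavip
Todenen: *gabip
  gabip → gobip   [vowel merger]
  gobip (rule 2 does not apply)
  gobip → gobif   [unconditioned shift]
  giving Todenen gobif.
Only *gabip yields all of Ormine kavip, Todenen gobif.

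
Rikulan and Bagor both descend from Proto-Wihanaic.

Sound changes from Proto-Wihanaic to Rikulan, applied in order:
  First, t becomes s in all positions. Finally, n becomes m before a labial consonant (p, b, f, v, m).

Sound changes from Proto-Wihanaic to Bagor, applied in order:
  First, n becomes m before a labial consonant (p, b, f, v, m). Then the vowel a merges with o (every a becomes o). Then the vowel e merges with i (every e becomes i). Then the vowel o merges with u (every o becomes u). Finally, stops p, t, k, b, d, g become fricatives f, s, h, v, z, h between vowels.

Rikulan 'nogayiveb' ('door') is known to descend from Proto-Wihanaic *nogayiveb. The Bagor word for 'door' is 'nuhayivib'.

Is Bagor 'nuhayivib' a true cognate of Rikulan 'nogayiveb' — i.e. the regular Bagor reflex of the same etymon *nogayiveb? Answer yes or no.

no

Derive the expected Bagor reflex of *nogayiveb:
Bagor: *nogayiveb > nogoyiveb > nogoyivib > nuguyivib > nuhuyivib  (by vowel merger, vowel merger, vowel merger, intervocalic lenition)
The regular Bagor reflex would be 'nuhuyivib', but the attested form is 'nuhayivib'. The correspondence is irregular, so they are not cognates (the Bagor form has a different source).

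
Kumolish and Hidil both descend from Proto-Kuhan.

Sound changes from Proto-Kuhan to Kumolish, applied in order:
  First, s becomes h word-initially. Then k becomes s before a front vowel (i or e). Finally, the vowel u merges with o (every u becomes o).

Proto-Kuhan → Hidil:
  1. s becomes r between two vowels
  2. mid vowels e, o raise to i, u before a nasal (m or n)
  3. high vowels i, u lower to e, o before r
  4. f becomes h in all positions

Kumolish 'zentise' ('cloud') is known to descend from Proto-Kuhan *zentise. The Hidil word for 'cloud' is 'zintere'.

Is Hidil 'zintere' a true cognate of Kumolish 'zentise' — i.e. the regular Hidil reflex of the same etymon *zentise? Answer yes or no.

yes

Derive the expected Hidil reflex of *zentise:
Hidil: *zentise
  zentise → zentire   [rhotacism]
  zentire → zintire   [pre-nasal raising]
  zintire → zintere   [pre-rhotic lowering]
  zintere (rule 4 does not apply)
  giving Hidil zintere.
Hidil 'zintere' matches the regular reflex exactly, so the pair is cognate.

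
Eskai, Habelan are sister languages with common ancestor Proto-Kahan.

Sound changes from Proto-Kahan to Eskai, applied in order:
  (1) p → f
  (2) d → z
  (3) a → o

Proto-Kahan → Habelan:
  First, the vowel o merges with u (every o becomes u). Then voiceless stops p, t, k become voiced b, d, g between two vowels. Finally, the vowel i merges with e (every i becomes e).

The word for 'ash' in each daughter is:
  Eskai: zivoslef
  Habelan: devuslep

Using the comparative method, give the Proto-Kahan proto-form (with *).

Position 4: Eskai has o, Habelan has u. Taking the neighbouring segments as reconstructed: Eskai o could go back to *a or *o; Habelan u could go back to *o or *u — the one source consistent with every daughter is *o.
Position 1: Eskai has z, Habelan has d. Taking the neighbouring segments as reconstructed: Eskai z could go back to *d or *z; Habelan d can only go back to *d — the one source consistent with every daughter is *d.
Position 8: Eskai has f, Habelan has p. Habelan preserves p here (none of its changes turn any other segment into p), so the proto-segment is *p.
Continuing position by position gives *divoslep; check it forward:
Eskai: *divoslep
  divoslep → divoslef   [unconditioned shift]
  divoslef → zivoslef   [unconditioned shift]
  zivoslef (rule 3 does not apply)
  giving Eskai zivoslef.
Habelan: *divoslep
  divoslep → divuslep   [vowel merger]
  divuslep (rule 2 does not apply)
  divuslep → devuslep   [vowel merger]
  giving Habelan devuslep.
Only *divoslep yields all of Eskai zivoslef, Habelan devuslep.

*divoslep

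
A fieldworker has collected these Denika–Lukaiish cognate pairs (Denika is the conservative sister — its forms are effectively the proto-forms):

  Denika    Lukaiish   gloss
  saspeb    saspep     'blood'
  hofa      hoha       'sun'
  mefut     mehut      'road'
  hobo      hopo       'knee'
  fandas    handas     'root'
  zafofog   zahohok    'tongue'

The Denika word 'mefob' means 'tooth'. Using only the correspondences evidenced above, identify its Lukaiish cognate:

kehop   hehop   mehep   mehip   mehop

zafofog ~ zahohok — Denika f corresponds to Lukaiish h between vowels (before a back vowel).
saspeb ~ saspep — Denika b corresponds to Lukaiish p word-finally.
Applying these to Denika 'mefob':
  mefob → mehob   (f→h between vowels (before a back vowel))
  mehob → mehop   (b→p word-finally)
So the Lukaiish cognate is 'mehop'.

mehop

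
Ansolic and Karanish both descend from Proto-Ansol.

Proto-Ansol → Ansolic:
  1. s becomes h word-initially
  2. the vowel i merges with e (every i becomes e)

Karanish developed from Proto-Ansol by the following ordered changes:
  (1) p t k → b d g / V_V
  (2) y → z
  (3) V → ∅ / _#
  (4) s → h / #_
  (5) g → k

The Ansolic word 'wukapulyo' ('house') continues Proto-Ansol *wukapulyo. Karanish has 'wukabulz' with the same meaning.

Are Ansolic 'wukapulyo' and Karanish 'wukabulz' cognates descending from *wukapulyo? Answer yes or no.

yes

Derive the expected Karanish reflex of *wukapulyo:
Karanish: *wukapulyo > wugabulyo > wugabulzo > wugabulz > wukabulz  (by intervocalic voicing, unconditioned shift, apocope, unconditioned shift)
Karanish 'wukabulz' matches the regular reflex exactly, so the pair is cognate.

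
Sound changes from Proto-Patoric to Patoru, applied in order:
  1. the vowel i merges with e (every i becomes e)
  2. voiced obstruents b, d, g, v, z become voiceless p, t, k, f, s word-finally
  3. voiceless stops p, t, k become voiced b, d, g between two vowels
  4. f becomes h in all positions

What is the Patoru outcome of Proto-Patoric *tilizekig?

telezegek

Patoru: *tilizekig
  tilizekig → telezekeg   [vowel merger]
  telezekeg → telezekek   [final devoicing]
  telezekek → telezegek   [intervocalic voicing]
  telezegek (rule 4 does not apply)
  giving Patoru telezegek.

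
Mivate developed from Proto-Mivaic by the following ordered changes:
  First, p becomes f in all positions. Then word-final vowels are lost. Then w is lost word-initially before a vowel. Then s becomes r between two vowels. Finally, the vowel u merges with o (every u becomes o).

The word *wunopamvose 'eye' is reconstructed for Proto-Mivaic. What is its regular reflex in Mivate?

onofamvos

Mivate: *wunopamvose
  wunopamvose → wunofamvose   [unconditioned shift]
  wunofamvose → wunofamvos   [apocope]
  wunofamvos → unofamvos   [glide loss]
  unofamvos (rule 4 does not apply)
  unofamvos → onofamvos   [vowel merger]
  giving Mivate onofamvos.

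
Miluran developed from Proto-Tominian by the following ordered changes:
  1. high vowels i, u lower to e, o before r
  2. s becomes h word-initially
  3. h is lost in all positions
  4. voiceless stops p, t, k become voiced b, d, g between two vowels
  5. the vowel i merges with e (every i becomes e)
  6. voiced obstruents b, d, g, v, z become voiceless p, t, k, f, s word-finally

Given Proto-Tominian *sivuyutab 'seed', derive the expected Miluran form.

Miluran: *sivuyutab > hivuyutab > ivuyutab > ivuyudab > evuyudab > evuyudap  (by debuccalisation, h-loss, intervocalic voicing, vowel merger, final devoicing)

evuyudap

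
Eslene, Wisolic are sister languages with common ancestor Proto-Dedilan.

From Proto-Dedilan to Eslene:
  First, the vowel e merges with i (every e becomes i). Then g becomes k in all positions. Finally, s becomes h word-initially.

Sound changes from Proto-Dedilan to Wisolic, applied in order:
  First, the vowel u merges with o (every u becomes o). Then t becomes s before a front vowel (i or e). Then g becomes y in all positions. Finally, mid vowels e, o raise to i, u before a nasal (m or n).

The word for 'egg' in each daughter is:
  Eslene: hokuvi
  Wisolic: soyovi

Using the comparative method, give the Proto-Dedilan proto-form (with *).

*soguvi

Position 4: Eslene has u, Wisolic has o. Eslene preserves u here (none of its changes turn any other segment into u), so the proto-segment is *u.
Position 1: Eslene has h, Wisolic has s. Taking the neighbouring segments as reconstructed: Eslene h could go back to *s or *h; Wisolic s can only go back to *s — the one source consistent with every daughter is *s.
Position 3: Eslene has k, Wisolic has y. Taking the neighbouring segments as reconstructed: Eslene k could go back to *k or *g; Wisolic y could go back to *g or *y — the one source consistent with every daughter is *g.
Verify the candidate proto-form against each daughter:
Eslene: start from *soguvi.
  rule 1: no change — soguvi
  rule 2 (unconditioned shift): soguvi → sokuvi
  rule 3 (debuccalisation): sokuvi → hokuvi
  ⇒ Eslene hokuvi
Wisolic: *soguvi
  soguvi → sogovi   [vowel merger]
  sogovi (rule 2 does not apply)
  sogovi → soyovi   [unconditioned shift]
  soyovi (rule 4 does not apply)
  giving Wisolic soyovi.
*soguvi is the unique common source.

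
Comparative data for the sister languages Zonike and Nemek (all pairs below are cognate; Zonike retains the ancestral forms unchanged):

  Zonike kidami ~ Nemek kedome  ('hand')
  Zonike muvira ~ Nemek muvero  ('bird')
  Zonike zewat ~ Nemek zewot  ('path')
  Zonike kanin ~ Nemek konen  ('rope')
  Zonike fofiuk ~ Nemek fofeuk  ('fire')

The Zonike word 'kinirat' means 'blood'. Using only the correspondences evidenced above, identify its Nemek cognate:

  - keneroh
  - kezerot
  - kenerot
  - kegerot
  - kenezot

kenerot

kanin ~ konen — Zonike i corresponds to Nemek e after a consonant, before a nasal.
muvira ~ muvero — Zonike i corresponds to Nemek e after a consonant, before r.
zewat ~ zewot — Zonike a corresponds to Nemek o after a consonant, before a consonant other than r, m, n, p, b, f, v.
Applying these to Zonike 'kinirat':
  kinirat → kenirat   (i→e after a consonant, before a nasal)
  kenirat → kenerat   (i→e after a consonant, before r)
  kenerat → kenerot   (a→o after a consonant, before a consonant other than r, m, n, p, b, f, v)
So the Nemek cognate is 'kenerot'.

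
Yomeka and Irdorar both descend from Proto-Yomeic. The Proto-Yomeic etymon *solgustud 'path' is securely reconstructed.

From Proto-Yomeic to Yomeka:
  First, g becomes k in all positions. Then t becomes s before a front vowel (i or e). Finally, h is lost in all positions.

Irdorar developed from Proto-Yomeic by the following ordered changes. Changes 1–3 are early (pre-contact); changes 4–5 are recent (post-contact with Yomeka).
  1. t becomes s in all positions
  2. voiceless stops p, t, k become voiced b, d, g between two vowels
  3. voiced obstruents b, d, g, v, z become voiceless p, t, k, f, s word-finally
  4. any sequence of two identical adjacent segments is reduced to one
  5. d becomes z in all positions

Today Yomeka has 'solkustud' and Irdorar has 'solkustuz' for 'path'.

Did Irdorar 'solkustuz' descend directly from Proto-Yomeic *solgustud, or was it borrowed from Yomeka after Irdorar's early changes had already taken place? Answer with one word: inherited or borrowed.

borrowed

If inherited, *solgustud would pass through all of Irdorar's changes:
Irdorar: *solgustud
  solgustud → solgussud   [unconditioned shift]
  solgussud (rule 2 does not apply)
  solgussud → solgussut   [final devoicing]
  solgussut → solgusut   [degemination]
  solgusut (rule 5 does not apply)
  giving Irdorar solgusut.
If borrowed from Yomeka 'solkustud' after the early changes, it would undergo only the recent ones:
  rule 4 (degemination): no change (solkustud)
  rule 5 (unconditioned shift): solkustud → solkustuz
  ⇒ as a loan: solkustuz
Irdorar 'solkustuz' matches the loan outcome 'solkustuz', not the inherited 'solgusut' — it skipped the early Irdorar changes, so it was borrowed from Yomeka.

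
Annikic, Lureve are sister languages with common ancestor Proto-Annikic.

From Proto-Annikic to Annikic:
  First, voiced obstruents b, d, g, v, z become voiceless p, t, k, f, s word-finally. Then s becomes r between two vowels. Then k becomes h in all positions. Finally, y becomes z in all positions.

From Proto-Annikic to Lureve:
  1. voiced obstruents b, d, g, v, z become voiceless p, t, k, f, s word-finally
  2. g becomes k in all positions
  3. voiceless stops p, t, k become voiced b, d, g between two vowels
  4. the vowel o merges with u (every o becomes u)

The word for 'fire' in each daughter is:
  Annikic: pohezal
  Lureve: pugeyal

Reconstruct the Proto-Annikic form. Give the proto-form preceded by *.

*pokeyal

Position 5: Annikic has z, Lureve has y. Lureve preserves y here (none of its changes turn any other segment into y), so the proto-segment is *y.
Position 2: Annikic has o, Lureve has u. Annikic preserves o here (none of its changes turn any other segment into o), so the proto-segment is *o.
Verify the candidate proto-form against each daughter:
Annikic: *pokeyal
  pokeyal (rule 1 does not apply)
  pokeyal (rule 2 does not apply)
  pokeyal → poheyal   [unconditioned shift]
  poheyal → pohezal   [unconditioned shift]
  giving Annikic pohezal.
Lureve: *pokeyal > pogeyal > pugeyal  (by intervocalic voicing, vowel merger)
No other proto-form is consistent with every reflex, so the reconstruction is *pokeyal.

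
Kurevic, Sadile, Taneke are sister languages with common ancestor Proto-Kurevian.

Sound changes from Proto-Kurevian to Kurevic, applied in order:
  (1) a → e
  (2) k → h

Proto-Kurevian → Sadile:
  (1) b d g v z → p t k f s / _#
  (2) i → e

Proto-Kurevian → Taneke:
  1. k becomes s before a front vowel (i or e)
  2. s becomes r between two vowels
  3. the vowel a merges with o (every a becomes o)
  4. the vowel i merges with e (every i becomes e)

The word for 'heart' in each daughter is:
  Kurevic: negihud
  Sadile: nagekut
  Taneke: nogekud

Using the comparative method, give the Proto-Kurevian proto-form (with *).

*nagikud

Position 4: Kurevic has i, Sadile has e, Taneke has e. Kurevic preserves i here (none of its changes turn any other segment into i), so the proto-segment is *i.
Position 7: Kurevic has d, Sadile has t, Taneke has d. Kurevic preserves d here (none of its changes turn any other segment into d), so the proto-segment is *d.
Position 5: Kurevic has h, Sadile has k, Taneke has k. Taneke preserves k here (none of its changes turn any other segment into k), so the proto-segment is *k.
Continuing position by position gives *nagikud; check it forward:
Kurevic: *nagikud
  nagikud → negikud   [vowel merger]
  negikud → negihud   [unconditioned shift]
  giving Kurevic negihud.
Sadile: start from *nagikud.
  rule 1 (final devoicing): nagikud → nagikut
  rule 2 (vowel merger): nagikut → nagekut
  ⇒ Sadile nagekut
Taneke: *nagikud
  nagikud (rule 1 does not apply)
  nagikud (rule 2 does not apply)
  nagikud → nogikud   [vowel merger]
  nogikud → nogekud   [vowel merger]
  giving Taneke nogekud.
Only *nagikud yields all of Kurevic negihud, Sadile nagekut, Taneke nogekud.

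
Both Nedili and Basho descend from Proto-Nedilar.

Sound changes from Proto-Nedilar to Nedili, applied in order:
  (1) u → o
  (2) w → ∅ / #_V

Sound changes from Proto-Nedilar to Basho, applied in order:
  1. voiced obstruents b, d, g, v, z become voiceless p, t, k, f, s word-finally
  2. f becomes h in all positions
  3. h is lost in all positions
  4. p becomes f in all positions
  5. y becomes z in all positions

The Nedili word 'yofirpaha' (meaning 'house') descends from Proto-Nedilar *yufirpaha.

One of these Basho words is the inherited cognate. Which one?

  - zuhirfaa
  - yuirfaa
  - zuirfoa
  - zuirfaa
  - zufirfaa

Basho: *yufirpaha > yuhirpaha > yuirpaa > yuirfaa > zuirfaa  (by unconditioned shift, h-loss, unconditioned shift, unconditioned shift)
Among the options, 'zuirfaa' alone shows every Basho change applied in order.

zuirfaa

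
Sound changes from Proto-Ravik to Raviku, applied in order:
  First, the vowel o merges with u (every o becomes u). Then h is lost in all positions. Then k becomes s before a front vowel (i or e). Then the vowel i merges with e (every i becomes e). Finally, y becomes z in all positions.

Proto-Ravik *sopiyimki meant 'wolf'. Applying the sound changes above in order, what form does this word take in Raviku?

supezemse

Raviku: *sopiyimki > supiyimki > supiyimsi > supeyemse > supezemse  (by vowel merger, palatalisation, vowel merger, unconditioned shift)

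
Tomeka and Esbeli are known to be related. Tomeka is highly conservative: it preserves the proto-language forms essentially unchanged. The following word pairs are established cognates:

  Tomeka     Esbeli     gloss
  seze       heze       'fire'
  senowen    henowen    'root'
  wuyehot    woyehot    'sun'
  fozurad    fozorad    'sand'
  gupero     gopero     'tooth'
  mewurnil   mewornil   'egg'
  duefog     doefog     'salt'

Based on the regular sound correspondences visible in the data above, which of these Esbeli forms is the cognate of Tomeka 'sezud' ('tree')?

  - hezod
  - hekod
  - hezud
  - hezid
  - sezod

seze ~ heze, senowen ~ henowen — Tomeka s corresponds to Esbeli h word-initially before a front vowel.
wuyehot ~ woyehot — Tomeka u corresponds to Esbeli o after a consonant, before a consonant other than r, m, n, p, b, f, v.
Applying these to Tomeka 'sezud':
  sezud → hezud   (s→h word-initially before a front vowel)
  hezud → hezod   (u→o after a consonant, before a consonant other than r, m, n, p, b, f, v)
So the Esbeli cognate is 'hezod'.

hezod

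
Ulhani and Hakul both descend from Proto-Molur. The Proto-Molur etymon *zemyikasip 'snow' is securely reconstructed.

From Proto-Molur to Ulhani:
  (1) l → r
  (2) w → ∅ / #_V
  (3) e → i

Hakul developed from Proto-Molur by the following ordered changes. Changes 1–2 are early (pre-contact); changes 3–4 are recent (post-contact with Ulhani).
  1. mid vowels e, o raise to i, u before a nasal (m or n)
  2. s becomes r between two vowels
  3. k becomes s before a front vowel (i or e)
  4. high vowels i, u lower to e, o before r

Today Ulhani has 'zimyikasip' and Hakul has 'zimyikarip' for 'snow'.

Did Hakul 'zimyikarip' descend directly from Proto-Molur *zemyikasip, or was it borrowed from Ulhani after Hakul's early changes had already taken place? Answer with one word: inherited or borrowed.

inherited

If inherited, *zemyikasip would pass through all of Hakul's changes:
Hakul: *zemyikasip
  zemyikasip → zimyikasip   [pre-nasal raising]
  zimyikasip → zimyikarip   [rhotacism]
  zimyikarip (rule 3 does not apply)
  zimyikarip (rule 4 does not apply)
  giving Hakul zimyikarip.
If borrowed from Ulhani 'zimyikasip' after the early changes, it would undergo only the recent ones:
  rule 3 (palatalisation): no change (zimyikasip)
  rule 4 (pre-rhotic lowering): no change (zimyikasip)
  ⇒ as a loan: zimyikasip
Hakul 'zimyikarip' matches the inherited outcome exactly, so it is an inherited cognate, not a loan.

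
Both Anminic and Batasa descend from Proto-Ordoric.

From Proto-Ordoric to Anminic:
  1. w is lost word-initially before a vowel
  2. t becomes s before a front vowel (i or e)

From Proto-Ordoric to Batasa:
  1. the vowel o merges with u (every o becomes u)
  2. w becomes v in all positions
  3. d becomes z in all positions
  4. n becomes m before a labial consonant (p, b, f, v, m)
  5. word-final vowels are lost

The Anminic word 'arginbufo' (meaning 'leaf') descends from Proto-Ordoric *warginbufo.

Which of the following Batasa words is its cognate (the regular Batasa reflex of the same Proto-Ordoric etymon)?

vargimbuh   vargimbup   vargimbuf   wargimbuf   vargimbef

vargimbuf

Batasa: start from *warginbufo.
  rule 1 (vowel merger): warginbufo → warginbufu
  rule 2 (unconditioned shift): warginbufu → varginbufu
  rule 3: no change — varginbufu
  rule 4 (nasal place assimilation): varginbufu → vargimbufu
  rule 5 (apocope): vargimbufu → vargimbuf
  ⇒ Batasa vargimbuf
The other candidates each miss or misapply at least one Batasa change.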